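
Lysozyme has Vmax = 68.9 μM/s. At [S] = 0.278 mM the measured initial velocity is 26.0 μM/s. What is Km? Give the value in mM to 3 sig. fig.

v/Vmax = 26.0/68.9 = 0.3774 = [S]/(Km+[S]).
So Km + [S] = [S]/0.3774 = 0.7367 mM, giving Km = 0.7367 − 0.278 = 0.459 mM.

0.459 mM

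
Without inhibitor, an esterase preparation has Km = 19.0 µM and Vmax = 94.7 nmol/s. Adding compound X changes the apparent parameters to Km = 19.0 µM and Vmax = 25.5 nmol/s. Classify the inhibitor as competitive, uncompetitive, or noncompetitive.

Vmax decreases (94.7 → 25.5 nmol/s) while Km is unchanged — pure noncompetitive inhibition.

noncompetitive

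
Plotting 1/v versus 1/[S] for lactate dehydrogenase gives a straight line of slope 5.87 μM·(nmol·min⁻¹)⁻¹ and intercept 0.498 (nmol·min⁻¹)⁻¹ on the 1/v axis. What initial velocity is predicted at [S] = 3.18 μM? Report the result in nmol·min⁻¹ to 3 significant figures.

The y-intercept is 1/Vmax, so Vmax = 1/0.498 = 2.01 nmol·min⁻¹.
The slope is Km/Vmax, so Km = 5.87 × 2.01 = 11.8 μM.
Then v = 2.01 × 3.18/(11.8 + 3.18) = 0.427 nmol·min⁻¹.

0.427 nmol·min⁻¹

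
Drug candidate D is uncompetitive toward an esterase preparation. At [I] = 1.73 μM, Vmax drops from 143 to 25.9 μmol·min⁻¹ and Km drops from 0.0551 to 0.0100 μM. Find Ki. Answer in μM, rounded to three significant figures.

0.383 μM

Uncompetitive: Vmax,app = Vmax/α (and Km,app = Km/α) with α = 1 + [I]/Ki.
α = Vmax/Vmax,app = 143/25.9 = 5.521.
Ki = [I]/(α − 1) = 1.73/4.521 = 0.383 μM.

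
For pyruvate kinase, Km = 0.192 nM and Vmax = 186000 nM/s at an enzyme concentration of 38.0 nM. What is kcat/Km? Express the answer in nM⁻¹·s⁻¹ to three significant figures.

25500 nM⁻¹·s⁻¹

kcat = Vmax/[E]total = 186000/38.0 = 4890 s⁻¹.
kcat/Km = 4890/0.192 = 25500 nM⁻¹·s⁻¹.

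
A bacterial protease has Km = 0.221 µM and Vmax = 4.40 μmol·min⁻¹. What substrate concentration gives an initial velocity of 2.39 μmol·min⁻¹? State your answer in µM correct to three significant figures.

0.263 µM

Rearranging v = Vmax[S]/(Km+[S]) gives [S] = Km·v/(Vmax − v).
[S] = 0.221 × 2.39 / (4.40 − 2.39) = 0.5282/2.010 = 0.263 µM.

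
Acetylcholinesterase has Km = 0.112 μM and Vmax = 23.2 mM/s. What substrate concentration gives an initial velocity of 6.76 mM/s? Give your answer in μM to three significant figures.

Rearranging v = Vmax[S]/(Km+[S]) gives [S] = Km·v/(Vmax − v).
[S] = 0.112 × 6.76 / (23.2 − 6.76) = 0.7571/16.44 = 0.0461 μM.

0.0461 μM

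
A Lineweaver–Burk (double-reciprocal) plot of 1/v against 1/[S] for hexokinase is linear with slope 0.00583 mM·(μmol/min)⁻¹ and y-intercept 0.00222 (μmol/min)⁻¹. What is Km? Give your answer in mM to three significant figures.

2.63 mM

y-intercept = 1/Vmax ⇒ Vmax = 450 μmol/min; slope = Km/Vmax ⇒ Km = slope × Vmax.
Km = 0.00583 × 450 = 2.63 mM.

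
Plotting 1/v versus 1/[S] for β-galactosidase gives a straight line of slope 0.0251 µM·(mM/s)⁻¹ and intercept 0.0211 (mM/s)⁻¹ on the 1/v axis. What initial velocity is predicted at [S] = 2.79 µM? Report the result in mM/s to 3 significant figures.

33.2 mM/s

The y-intercept is 1/Vmax, so Vmax = 1/0.0211 = 47.4 mM/s.
The slope is Km/Vmax, so Km = 0.0251 × 47.4 = 1.19 µM.
Then v = 47.4 × 2.79/(1.19 + 2.79) = 33.2 mM/s.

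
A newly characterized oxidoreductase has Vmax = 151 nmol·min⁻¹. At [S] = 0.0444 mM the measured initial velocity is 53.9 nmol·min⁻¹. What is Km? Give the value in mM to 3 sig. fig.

0.0800 mM

From v = Vmax[S]/(Km+[S]), Km = [S](Vmax − v)/v.
Km = 0.0444 × (151 − 53.9) / 53.9 = 4.311/53.9 = 0.0800 mM.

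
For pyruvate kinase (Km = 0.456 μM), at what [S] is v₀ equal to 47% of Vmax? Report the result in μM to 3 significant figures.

v/Vmax = [S]/(Km+[S]) = 0.47, so [S] = Km·0.47/(1 − 0.47) = 0.456 × 0.8868.
[S] = 0.404 μM.

0.404 μM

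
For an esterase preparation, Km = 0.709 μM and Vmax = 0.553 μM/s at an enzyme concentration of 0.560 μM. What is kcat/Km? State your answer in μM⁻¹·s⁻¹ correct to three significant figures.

1.39 μM⁻¹·s⁻¹

kcat = Vmax/[E]total = 0.553/0.560 = 0.988 s⁻¹.
kcat/Km = 0.988/0.709 = 1.39 μM⁻¹·s⁻¹.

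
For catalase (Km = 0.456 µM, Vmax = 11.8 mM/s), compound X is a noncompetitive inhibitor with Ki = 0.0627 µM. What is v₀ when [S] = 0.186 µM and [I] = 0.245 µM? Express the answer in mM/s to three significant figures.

0.697 mM/s

α = 1 + [I]/Ki = 1 + 0.245/0.0627 = 4.907.
For a noncompetitive inhibitor, Vmax is reduced to Vmax/α while Km is unchanged: Km,app = 0.456 µM, Vmax,app = 2.40 mM/s.
v = Vmax,app·[S]/(Km,app + [S]) = 2.40 × 0.186/(0.456 + 0.186) = 0.697 mM/s.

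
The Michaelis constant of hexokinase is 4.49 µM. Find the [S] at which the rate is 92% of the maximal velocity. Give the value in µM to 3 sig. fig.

v/Vmax = [S]/(Km+[S]) = 0.92, so [S] = Km·0.92/(1 − 0.92) = 4.49 × 11.50.
[S] = 51.6 µM.

51.6 µM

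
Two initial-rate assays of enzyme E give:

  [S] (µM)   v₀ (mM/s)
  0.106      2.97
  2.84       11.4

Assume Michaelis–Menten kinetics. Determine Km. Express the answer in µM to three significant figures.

0.351 µM

In reciprocal form, 1/v = (Km/Vmax)·(1/[S]) + 1/Vmax. The two points give (1/[S], 1/v) = (9.434, 0.3367) and (0.3521, 0.08772).
Slope = (0.3367 − 0.08772)/(9.434 − 0.3521) = 0.02742; intercept = 0.3367 − 0.02742×9.434 = 0.07807.
Vmax = 1/intercept = 12.8 mM/s; Km = slope × Vmax = 0.02742 × 12.8 = 0.351 µM.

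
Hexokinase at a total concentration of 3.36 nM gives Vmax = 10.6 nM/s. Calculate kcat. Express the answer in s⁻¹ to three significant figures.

kcat = Vmax/[E]total = 10.6 nM/s / 3.36 nM = 3.15 s⁻¹.

3.15 s⁻¹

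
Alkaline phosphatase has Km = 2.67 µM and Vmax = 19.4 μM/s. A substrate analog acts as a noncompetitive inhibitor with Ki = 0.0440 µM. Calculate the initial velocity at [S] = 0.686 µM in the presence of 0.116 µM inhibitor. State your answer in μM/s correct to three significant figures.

α = 1 + [I]/Ki = 1 + 0.116/0.0440 = 3.636.
For a noncompetitive inhibitor, Vmax is reduced to Vmax/α while Km is unchanged: Km,app = 2.67 µM, Vmax,app = 5.33 μM/s.
v = Vmax,app·[S]/(Km,app + [S]) = 5.33 × 0.686/(2.67 + 0.686) = 1.09 μM/s.

1.09 μM/s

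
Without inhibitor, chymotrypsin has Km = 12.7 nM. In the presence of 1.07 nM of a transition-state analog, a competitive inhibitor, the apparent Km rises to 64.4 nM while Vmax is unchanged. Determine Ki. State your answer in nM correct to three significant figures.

0.263 nM

Competitive: Km,app = α·Km with α = 1 + [I]/Ki.
α = Km,app/Km = 64.4/12.7 = 5.071.
Since α = 1 + [I]/Ki, [I]/Ki = 5.071 − 1 = 4.071 and Ki = 1.07/4.071 = 0.263 nM.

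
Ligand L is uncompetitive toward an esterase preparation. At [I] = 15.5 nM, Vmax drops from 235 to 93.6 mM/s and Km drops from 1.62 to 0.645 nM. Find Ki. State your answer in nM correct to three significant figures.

10.3 nM

Uncompetitive: Vmax,app = Vmax/α (and Km,app = Km/α) with α = 1 + [I]/Ki.
α = Vmax/Vmax,app = 235/93.6 = 2.511.
Ki = [I]/(α − 1) = 15.5/1.511 = 10.3 nM.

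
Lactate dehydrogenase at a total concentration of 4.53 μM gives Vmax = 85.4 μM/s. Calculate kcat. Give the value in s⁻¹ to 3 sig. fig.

kcat = Vmax/[E]total = 85.4 μM/s / 4.53 μM = 18.9 s⁻¹.

18.9 s⁻¹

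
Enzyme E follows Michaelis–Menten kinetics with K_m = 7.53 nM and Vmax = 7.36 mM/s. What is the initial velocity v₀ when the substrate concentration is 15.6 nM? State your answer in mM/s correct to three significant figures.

[S]/(Km+[S]) = 15.6/23.13 = 0.6744, the fractional saturation.
v = 0.6744 × Vmax = 0.6744 × 7.36 = 4.96 mM/s.

4.96 mM/s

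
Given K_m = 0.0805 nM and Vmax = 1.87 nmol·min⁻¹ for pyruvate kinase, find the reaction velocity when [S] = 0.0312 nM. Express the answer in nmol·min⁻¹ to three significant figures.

[S]/(Km+[S]) = 0.0312/0.1117 = 0.2793, the fractional saturation.
v = 0.2793 × Vmax = 0.2793 × 1.87 = 0.522 nmol·min⁻¹.

0.522 nmol·min⁻¹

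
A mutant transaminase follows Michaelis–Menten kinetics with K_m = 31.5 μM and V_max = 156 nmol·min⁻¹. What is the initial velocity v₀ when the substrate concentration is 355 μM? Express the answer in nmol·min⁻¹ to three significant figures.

143 nmol·min⁻¹

v = Vmax·[S]/(Km + [S]) = 156 × 355 / (31.5 + 355)
  = 55380 / 386.5 = 143 nmol·min⁻¹.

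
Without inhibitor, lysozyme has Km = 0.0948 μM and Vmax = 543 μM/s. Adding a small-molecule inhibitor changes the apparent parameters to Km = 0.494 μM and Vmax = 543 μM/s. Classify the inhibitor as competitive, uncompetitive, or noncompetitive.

competitive

Km increases (0.0948 → 0.494 μM) while Vmax is unchanged — the hallmark of competitive inhibition.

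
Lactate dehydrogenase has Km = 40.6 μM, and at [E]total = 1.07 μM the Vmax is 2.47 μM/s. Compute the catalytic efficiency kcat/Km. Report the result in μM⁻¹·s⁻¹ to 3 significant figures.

0.0569 μM⁻¹·s⁻¹

kcat = Vmax/[E]total = 2.47/1.07 = 2.31 s⁻¹.
kcat/Km = 2.31/40.6 = 0.0569 μM⁻¹·s⁻¹.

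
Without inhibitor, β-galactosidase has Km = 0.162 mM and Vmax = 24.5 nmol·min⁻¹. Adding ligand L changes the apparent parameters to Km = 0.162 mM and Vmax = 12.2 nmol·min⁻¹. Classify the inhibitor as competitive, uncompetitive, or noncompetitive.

Vmax decreases (24.5 → 12.2 nmol·min⁻¹) while Km is unchanged — pure noncompetitive inhibition.

noncompetitive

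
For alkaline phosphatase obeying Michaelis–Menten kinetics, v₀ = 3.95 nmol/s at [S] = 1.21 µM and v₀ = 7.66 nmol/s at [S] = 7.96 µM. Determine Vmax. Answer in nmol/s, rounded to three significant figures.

In reciprocal form, 1/v = (Km/Vmax)·(1/[S]) + 1/Vmax. The two points give (1/[S], 1/v) = (0.8264, 0.2532) and (0.1256, 0.1305).
Slope = (0.2532 − 0.1305)/(0.8264 − 0.1256) = 0.1750; intercept = 0.2532 − 0.1750×0.8264 = 0.1086.
Vmax = 1/intercept = 9.21 nmol/s; Km = slope × Vmax = 0.1750 × 9.21 = 1.61 µM.

9.21 nmol/s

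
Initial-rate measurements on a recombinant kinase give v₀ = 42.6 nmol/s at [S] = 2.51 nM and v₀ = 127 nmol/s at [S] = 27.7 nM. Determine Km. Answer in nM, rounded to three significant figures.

From v = Vmax[S]/(Km+[S]), each point gives Vmax = v(Km+[S])/[S].
Equating: 42.6(Km+2.51)/2.51 = 127(Km+27.7)/27.7.
16.97·Km + 42.6 = 4.585·Km + 127, so (16.97 − 4.585)·Km = 127 − 42.6.
Km = 84.40/12.39 = 6.81 nM; then Vmax = 42.6(6.81+2.51)/2.51 = 158 nmol/s.

6.81 nM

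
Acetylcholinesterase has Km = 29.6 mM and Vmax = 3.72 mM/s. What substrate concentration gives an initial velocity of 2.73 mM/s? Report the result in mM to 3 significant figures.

81.6 mM

The required fractional saturation is v/Vmax = 2.73/3.72 = 0.7339.
Then [S]/(Km+[S]) = 0.7339 ⇒ [S] = 29.6 × 0.7339/(1 − 0.7339) = 81.6 mM.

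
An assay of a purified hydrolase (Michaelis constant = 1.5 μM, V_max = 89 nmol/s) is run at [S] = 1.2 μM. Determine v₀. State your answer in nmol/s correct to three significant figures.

[S]/(Km+[S]) = 1.2/2.700 = 0.4444, the fractional saturation.
v = 0.4444 × Vmax = 0.4444 × 89 = 39.6 nmol/s.

39.6 nmol/s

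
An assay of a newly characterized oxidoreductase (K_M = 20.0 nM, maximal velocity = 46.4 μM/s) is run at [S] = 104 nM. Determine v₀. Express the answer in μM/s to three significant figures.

38.9 μM/s

v = Vmax·[S]/(Km + [S]) = 46.4 × 104 / (20.0 + 104)
  = 4826 / 124.0 = 38.9 μM/s.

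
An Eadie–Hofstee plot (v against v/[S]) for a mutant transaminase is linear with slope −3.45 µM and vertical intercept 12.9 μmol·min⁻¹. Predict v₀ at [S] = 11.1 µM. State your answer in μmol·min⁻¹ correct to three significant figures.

9.84 μmol·min⁻¹

In the Eadie–Hofstee form v = Vmax − Km·(v/[S]), the slope is −Km and the intercept is Vmax, so Km = 3.45 µM and Vmax = 12.9 μmol·min⁻¹.
v = 12.9 × 11.1/(3.45 + 11.1) = 9.84 μmol·min⁻¹.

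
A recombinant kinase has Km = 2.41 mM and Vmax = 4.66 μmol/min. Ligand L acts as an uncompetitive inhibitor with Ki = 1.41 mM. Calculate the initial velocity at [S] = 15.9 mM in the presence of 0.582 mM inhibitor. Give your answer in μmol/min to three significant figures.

2.98 μmol/min

α = 1 + [I]/Ki = 1 + 0.582/1.41 = 1.413.
For an uncompetitive inhibitor, both parameters are divided by α, giving Vmax/α and Km/α: Km,app = 1.71 mM, Vmax,app = 3.30 μmol/min.
v = Vmax,app·[S]/(Km,app + [S]) = 3.30 × 15.9/(1.71 + 15.9) = 2.98 μmol/min.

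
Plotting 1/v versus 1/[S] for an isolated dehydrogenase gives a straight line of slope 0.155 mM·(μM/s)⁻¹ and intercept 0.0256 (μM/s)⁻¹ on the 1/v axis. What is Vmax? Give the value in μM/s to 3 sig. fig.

The y-intercept of a Lineweaver–Burk plot equals 1/Vmax, so Vmax = 1/0.0256 = 39.1 μM/s.

39.1 μM/s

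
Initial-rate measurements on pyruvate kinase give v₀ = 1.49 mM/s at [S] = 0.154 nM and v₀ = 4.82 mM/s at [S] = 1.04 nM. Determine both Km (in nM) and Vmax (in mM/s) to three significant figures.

Km = 0.661 nM; Vmax = 7.88 mM/s

In reciprocal form, 1/v = (Km/Vmax)·(1/[S]) + 1/Vmax. The two points give (1/[S], 1/v) = (6.494, 0.6711) and (0.9615, 0.2075).
Slope = (0.6711 − 0.2075)/(6.494 − 0.9615) = 0.08382; intercept = 0.6711 − 0.08382×6.494 = 0.1269.
Vmax = 1/intercept = 7.88 mM/s; Km = slope × Vmax = 0.08382 × 7.88 = 0.661 nM.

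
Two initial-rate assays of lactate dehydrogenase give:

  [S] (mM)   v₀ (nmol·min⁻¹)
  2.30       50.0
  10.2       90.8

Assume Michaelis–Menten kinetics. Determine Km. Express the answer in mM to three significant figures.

3.18 mM

From v = Vmax[S]/(Km+[S]), each point gives Vmax = v(Km+[S])/[S].
Equating: 50.0(Km+2.30)/2.30 = 90.8(Km+10.2)/10.2.
21.74·Km + 50.0 = 8.902·Km + 90.8, so (21.74 − 8.902)·Km = 90.8 − 50.0.
Km = 40.80/12.84 = 3.18 mM; then Vmax = 50.0(3.18+2.30)/2.30 = 119 nmol·min⁻¹.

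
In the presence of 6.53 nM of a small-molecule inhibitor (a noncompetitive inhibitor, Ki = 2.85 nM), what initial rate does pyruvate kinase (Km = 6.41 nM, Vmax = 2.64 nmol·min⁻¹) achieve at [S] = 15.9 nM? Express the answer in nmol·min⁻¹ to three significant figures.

0.572 nmol·min⁻¹

α = 1 + [I]/Ki = 1 + 6.53/2.85 = 3.291.
For a noncompetitive inhibitor, Vmax is reduced to Vmax/α while Km is unchanged: Km,app = 6.41 nM, Vmax,app = 0.802 nmol·min⁻¹.
v = Vmax,app·[S]/(Km,app + [S]) = 0.802 × 15.9/(6.41 + 15.9) = 0.572 nmol·min⁻¹.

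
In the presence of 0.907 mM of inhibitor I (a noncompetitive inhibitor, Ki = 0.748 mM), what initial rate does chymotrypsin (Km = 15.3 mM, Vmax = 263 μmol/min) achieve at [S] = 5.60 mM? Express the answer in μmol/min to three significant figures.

31.8 μmol/min

α = 1 + [I]/Ki = 1 + 0.907/0.748 = 2.213.
For a noncompetitive inhibitor, Vmax is reduced to Vmax/α while Km is unchanged: Km,app = 15.3 mM, Vmax,app = 119 μmol/min.
v = Vmax,app·[S]/(Km,app + [S]) = 119 × 5.60/(15.3 + 5.60) = 31.8 μmol/min.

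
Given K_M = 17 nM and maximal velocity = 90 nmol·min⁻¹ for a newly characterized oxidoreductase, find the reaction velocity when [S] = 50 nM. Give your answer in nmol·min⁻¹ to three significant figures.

67.2 nmol·min⁻¹

[S]/(Km+[S]) = 50/67.00 = 0.7463, the fractional saturation.
v = 0.7463 × Vmax = 0.7463 × 90 = 67.2 nmol·min⁻¹.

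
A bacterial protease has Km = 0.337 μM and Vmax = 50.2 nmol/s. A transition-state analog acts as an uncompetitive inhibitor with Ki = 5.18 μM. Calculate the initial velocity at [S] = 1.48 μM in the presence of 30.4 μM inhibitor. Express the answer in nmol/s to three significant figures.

α = 1 + [I]/Ki = 1 + 30.4/5.18 = 6.869.
For an uncompetitive inhibitor, both parameters are divided by α, giving Vmax/α and Km/α: Km,app = 0.0491 μM, Vmax,app = 7.31 nmol/s.
v = Vmax,app·[S]/(Km,app + [S]) = 7.31 × 1.48/(0.0491 + 1.48) = 7.07 nmol/s.

7.07 nmol/s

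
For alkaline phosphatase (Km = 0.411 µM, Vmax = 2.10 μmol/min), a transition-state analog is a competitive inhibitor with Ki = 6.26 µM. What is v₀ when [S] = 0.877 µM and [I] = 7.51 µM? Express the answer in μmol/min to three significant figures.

α = 1 + [I]/Ki = 1 + 7.51/6.26 = 2.200.
For a competitive inhibitor, Vmax is unchanged and the apparent Km becomes α·Km: Km,app = 0.904 µM, Vmax,app = 2.10 μmol/min.
v = Vmax,app·[S]/(Km,app + [S]) = 2.10 × 0.877/(0.904 + 0.877) = 1.03 μmol/min.

1.03 μmol/min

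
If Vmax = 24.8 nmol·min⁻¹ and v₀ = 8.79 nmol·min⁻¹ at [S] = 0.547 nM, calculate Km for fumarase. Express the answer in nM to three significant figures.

From v = Vmax[S]/(Km+[S]), Km = [S](Vmax − v)/v.
Km = 0.547 × (24.8 − 8.79) / 8.79 = 8.757/8.79 = 0.996 nM.

0.996 nM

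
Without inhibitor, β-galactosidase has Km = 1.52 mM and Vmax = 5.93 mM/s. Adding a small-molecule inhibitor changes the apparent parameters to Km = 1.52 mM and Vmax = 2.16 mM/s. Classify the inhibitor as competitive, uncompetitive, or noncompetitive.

noncompetitive

Vmax decreases (5.93 → 2.16 mM/s) while Km is unchanged — pure noncompetitive inhibition.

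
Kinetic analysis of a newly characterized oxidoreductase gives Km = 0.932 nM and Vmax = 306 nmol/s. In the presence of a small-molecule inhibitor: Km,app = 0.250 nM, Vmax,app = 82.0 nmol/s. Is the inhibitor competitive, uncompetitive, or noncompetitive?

Both Km and Vmax decrease by the same factor (~3.73-fold) — characteristic of uncompetitive inhibition.

uncompetitive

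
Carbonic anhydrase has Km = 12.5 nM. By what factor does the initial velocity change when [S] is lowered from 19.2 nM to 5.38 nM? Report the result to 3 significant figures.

The fractional saturations are [S]/(Km+[S]) = 19.2/31.70 = 0.6057 and 5.38/17.88 = 0.3009.
v₂/v₁ is just their ratio: 0.3009/0.6057 = 0.497.

0.497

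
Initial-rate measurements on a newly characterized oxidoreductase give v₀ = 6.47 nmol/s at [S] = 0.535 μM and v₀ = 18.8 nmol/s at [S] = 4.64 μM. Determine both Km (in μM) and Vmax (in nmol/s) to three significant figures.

Km = 1.53 μM; Vmax = 25.0 nmol/s

From v = Vmax[S]/(Km+[S]), each point gives Vmax = v(Km+[S])/[S].
Equating: 6.47(Km+0.535)/0.535 = 18.8(Km+4.64)/4.64.
12.09·Km + 6.47 = 4.052·Km + 18.8, so (12.09 − 4.052)·Km = 18.8 − 6.47.
Km = 12.33/8.042 = 1.53 μM; then Vmax = 6.47(1.53+0.535)/0.535 = 25.0 nmol/s.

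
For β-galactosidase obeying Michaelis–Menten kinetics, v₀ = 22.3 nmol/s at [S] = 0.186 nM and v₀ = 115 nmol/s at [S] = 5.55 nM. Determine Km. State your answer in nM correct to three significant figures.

In reciprocal form, 1/v = (Km/Vmax)·(1/[S]) + 1/Vmax. The two points give (1/[S], 1/v) = (5.376, 0.04484) and (0.1802, 0.008696).
Slope = (0.04484 − 0.008696)/(5.376 − 0.1802) = 0.006957; intercept = 0.04484 − 0.006957×5.376 = 0.007442.
Vmax = 1/intercept = 134 nmol/s; Km = slope × Vmax = 0.006957 × 134 = 0.935 nM.

0.935 nM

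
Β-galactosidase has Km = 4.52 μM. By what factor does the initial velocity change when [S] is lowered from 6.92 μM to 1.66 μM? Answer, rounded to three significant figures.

Since Vmax cancels, v₂/v₁ = [S]₂(Km+[S]₁) / [S]₁(Km+[S]₂).
= 1.66×(4.52+6.92) / (6.92×(4.52+1.66)) = 18.99/42.77 = 0.444.

0.444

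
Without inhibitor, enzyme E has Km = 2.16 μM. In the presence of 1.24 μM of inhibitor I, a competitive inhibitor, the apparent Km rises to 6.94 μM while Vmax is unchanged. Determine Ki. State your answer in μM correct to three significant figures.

Competitive: Km,app = α·Km with α = 1 + [I]/Ki.
α = Km,app/Km = 6.94/2.16 = 3.213.
Ki = [I]/(α − 1) = 1.24/2.213 = 0.560 μM.

0.560 μM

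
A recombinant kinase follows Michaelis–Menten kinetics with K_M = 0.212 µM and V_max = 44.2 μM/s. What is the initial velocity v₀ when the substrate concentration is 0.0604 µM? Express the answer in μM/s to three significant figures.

v = Vmax·[S]/(Km + [S]) = 44.2 × 0.0604 / (0.212 + 0.0604)
  = 2.670 / 0.2724 = 9.80 μM/s.

9.80 μM/s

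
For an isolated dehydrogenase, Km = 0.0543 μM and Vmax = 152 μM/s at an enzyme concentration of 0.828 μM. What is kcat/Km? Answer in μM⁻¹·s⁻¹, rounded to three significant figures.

kcat = Vmax/[E]total = 152/0.828 = 184 s⁻¹.
kcat/Km = 184/0.0543 = 3380 μM⁻¹·s⁻¹.

3380 μM⁻¹·s⁻¹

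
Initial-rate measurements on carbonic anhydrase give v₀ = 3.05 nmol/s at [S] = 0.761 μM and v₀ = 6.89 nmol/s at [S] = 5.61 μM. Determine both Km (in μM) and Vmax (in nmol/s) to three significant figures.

Km = 1.38 μM; Vmax = 8.59 nmol/s

In reciprocal form, 1/v = (Km/Vmax)·(1/[S]) + 1/Vmax. The two points give (1/[S], 1/v) = (1.314, 0.3279) and (0.1783, 0.1451).
Slope = (0.3279 − 0.1451)/(1.314 − 0.1783) = 0.1609; intercept = 0.3279 − 0.1609×1.314 = 0.1165.
Vmax = 1/intercept = 8.59 nmol/s; Km = slope × Vmax = 0.1609 × 8.59 = 1.38 μM.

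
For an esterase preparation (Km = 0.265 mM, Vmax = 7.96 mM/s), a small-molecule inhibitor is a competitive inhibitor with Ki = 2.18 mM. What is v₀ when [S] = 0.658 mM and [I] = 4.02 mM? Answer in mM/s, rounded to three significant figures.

3.71 mM/s

With α = 1 + [I]/Ki = 1 + 4.02/2.18 = 2.844, the competitive rate law is v = Vmax[S] / (αKm + [S]).
v = 7.96×0.658 / (2.844×0.265 + 0.658) = 5.238/1.412 = 3.71 mM/s.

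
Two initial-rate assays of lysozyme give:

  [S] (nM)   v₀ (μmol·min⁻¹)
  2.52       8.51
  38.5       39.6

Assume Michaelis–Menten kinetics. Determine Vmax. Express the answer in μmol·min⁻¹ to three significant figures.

53.2 μmol·min⁻¹

From v = Vmax[S]/(Km+[S]), each point gives Vmax = v(Km+[S])/[S].
Equating: 8.51(Km+2.52)/2.52 = 39.6(Km+38.5)/38.5.
3.377·Km + 8.51 = 1.029·Km + 39.6, so (3.377 − 1.029)·Km = 39.6 − 8.51.
Km = 31.09/2.348 = 13.2 nM; then Vmax = 8.51(13.2+2.52)/2.52 = 53.2 μmol·min⁻¹.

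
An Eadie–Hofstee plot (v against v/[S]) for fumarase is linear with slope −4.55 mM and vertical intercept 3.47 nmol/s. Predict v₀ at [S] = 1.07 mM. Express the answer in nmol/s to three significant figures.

0.661 nmol/s

In the Eadie–Hofstee form v = Vmax − Km·(v/[S]), the slope is −Km and the intercept is Vmax, so Km = 4.55 mM and Vmax = 3.47 nmol/s.
v = 3.47 × 1.07/(4.55 + 1.07) = 0.661 nmol/s.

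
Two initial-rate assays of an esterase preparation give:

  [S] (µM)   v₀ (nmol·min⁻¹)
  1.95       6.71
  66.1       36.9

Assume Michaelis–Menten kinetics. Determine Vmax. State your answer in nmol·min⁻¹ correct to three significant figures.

From v = Vmax[S]/(Km+[S]), each point gives Vmax = v(Km+[S])/[S].
Equating: 6.71(Km+1.95)/1.95 = 36.9(Km+66.1)/66.1.
3.441·Km + 6.71 = 0.5582·Km + 36.9, so (3.441 − 0.5582)·Km = 36.9 − 6.71.
Km = 30.19/2.883 = 10.5 µM; then Vmax = 6.71(10.5+1.95)/1.95 = 42.7 nmol·min⁻¹.

42.7 nmol·min⁻¹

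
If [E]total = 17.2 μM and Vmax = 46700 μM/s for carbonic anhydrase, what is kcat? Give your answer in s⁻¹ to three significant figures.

2720 s⁻¹

kcat = Vmax/[E]total = 46700 μM/s / 17.2 μM = 2720 s⁻¹.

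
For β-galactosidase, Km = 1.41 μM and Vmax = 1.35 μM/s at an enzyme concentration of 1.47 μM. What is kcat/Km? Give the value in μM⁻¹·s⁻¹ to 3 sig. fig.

kcat = Vmax/[E]total = 1.35/1.47 = 0.918 s⁻¹.
kcat/Km = 0.918/1.41 = 0.651 μM⁻¹·s⁻¹.

0.651 μM⁻¹·s⁻¹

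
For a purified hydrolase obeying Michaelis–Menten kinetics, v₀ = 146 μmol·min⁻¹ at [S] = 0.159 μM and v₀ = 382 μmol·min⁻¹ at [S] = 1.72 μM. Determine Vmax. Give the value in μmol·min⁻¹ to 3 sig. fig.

From v = Vmax[S]/(Km+[S]), each point gives Vmax = v(Km+[S])/[S].
Equating: 146(Km+0.159)/0.159 = 382(Km+1.72)/1.72.
918.2·Km + 146 = 222.1·Km + 382, so (918.2 − 222.1)·Km = 382 − 146.
Km = 236.0/696.1 = 0.339 μM; then Vmax = 146(0.339+0.159)/0.159 = 457 μmol·min⁻¹.

457 μmol·min⁻¹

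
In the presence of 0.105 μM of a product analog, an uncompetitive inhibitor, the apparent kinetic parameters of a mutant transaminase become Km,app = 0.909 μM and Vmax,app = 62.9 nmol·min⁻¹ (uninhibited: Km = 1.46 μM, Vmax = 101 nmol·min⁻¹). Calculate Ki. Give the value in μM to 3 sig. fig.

0.173 μM

Uncompetitive: Vmax,app = Vmax/α (and Km,app = Km/α) with α = 1 + [I]/Ki.
α = Vmax/Vmax,app = 101/62.9 = 1.606.
Since α = 1 + [I]/Ki, [I]/Ki = 1.606 − 1 = 0.6057 and Ki = 0.105/0.6057 = 0.173 μM.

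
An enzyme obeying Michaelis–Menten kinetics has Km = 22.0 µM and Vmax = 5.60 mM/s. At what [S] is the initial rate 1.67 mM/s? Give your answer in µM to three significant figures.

9.35 µM

Rearranging v = Vmax[S]/(Km+[S]) gives [S] = Km·v/(Vmax − v).
[S] = 22.0 × 1.67 / (5.60 − 1.67) = 36.74/3.930 = 9.35 µM.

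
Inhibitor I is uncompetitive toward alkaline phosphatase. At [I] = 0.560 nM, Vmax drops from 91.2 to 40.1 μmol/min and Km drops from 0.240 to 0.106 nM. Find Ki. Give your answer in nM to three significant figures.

0.439 nM

Uncompetitive: Vmax,app = Vmax/α (and Km,app = Km/α) with α = 1 + [I]/Ki.
α = Vmax/Vmax,app = 91.2/40.1 = 2.274.
Since α = 1 + [I]/Ki, [I]/Ki = 2.274 − 1 = 1.274 and Ki = 0.560/1.274 = 0.439 nM.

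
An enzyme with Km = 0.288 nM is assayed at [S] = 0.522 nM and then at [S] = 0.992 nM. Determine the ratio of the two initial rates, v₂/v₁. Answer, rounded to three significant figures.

Since Vmax cancels, v₂/v₁ = [S]₂(Km+[S]₁) / [S]₁(Km+[S]₂).
= 0.992×(0.288+0.522) / (0.522×(0.288+0.992)) = 0.8035/0.6682 = 1.20.

1.20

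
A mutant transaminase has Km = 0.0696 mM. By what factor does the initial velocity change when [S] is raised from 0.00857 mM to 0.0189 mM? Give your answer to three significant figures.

1.95

Since Vmax cancels, v₂/v₁ = [S]₂(Km+[S]₁) / [S]₁(Km+[S]₂).
= 0.0189×(0.0696+0.00857) / (0.00857×(0.0696+0.0189)) = 0.001477/0.0007584 = 1.95.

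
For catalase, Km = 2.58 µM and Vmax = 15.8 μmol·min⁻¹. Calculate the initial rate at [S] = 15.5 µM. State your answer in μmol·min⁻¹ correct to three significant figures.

v = Vmax·[S]/(Km + [S]) = 15.8 × 15.5 / (2.58 + 15.5)
  = 244.9 / 18.08 = 13.5 μmol·min⁻¹.

13.5 μmol·min⁻¹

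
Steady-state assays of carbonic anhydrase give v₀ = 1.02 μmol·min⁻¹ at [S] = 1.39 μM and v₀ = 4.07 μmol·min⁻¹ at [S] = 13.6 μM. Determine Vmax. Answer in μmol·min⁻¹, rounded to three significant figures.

6.17 μmol·min⁻¹

From v = Vmax[S]/(Km+[S]), each point gives Vmax = v(Km+[S])/[S].
Equating: 1.02(Km+1.39)/1.39 = 4.07(Km+13.6)/13.6.
0.7338·Km + 1.02 = 0.2993·Km + 4.07, so (0.7338 − 0.2993)·Km = 4.07 − 1.02.
Km = 3.050/0.4345 = 7.02 μM; then Vmax = 1.02(7.02+1.39)/1.39 = 6.17 μmol·min⁻¹.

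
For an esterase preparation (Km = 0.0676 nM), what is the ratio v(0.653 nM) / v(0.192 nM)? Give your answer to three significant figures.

The fractional saturations are [S]/(Km+[S]) = 0.192/0.2596 = 0.7396 and 0.653/0.7206 = 0.9062.
v₂/v₁ is just their ratio: 0.9062/0.7396 = 1.23.

1.23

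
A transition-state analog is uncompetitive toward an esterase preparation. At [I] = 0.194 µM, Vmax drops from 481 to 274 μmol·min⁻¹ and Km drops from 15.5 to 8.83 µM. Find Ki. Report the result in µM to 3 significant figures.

0.257 µM

Uncompetitive: Vmax,app = Vmax/α (and Km,app = Km/α) with α = 1 + [I]/Ki.
α = Vmax/Vmax,app = 481/274 = 1.755.
Since α = 1 + [I]/Ki, [I]/Ki = 1.755 − 1 = 0.7555 and Ki = 0.194/0.7555 = 0.257 µM.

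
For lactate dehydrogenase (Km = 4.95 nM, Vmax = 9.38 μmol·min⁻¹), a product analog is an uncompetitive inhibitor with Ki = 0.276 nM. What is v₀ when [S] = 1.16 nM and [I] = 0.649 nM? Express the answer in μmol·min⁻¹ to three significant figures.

α = 1 + [I]/Ki = 1 + 0.649/0.276 = 3.351.
For an uncompetitive inhibitor, both parameters are divided by α, giving Vmax/α and Km/α: Km,app = 1.48 nM, Vmax,app = 2.80 μmol·min⁻¹.
v = Vmax,app·[S]/(Km,app + [S]) = 2.80 × 1.16/(1.48 + 1.16) = 1.23 μmol·min⁻¹.

1.23 μmol·min⁻¹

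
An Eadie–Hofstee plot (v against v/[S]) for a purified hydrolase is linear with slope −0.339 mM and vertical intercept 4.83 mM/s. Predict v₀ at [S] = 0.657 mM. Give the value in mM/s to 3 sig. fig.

3.19 mM/s

In the Eadie–Hofstee form v = Vmax − Km·(v/[S]), the slope is −Km and the intercept is Vmax, so Km = 0.339 mM and Vmax = 4.83 mM/s.
v = 4.83 × 0.657/(0.339 + 0.657) = 3.19 mM/s.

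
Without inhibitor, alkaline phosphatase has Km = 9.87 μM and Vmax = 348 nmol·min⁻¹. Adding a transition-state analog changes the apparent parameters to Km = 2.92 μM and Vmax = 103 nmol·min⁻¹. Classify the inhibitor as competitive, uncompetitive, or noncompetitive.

Both Km and Vmax decrease by the same factor (~3.38-fold) — characteristic of uncompetitive inhibition.

uncompetitive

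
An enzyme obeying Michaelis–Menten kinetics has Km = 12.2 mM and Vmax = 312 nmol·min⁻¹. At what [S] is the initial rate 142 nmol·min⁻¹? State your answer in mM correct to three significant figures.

10.2 mM

Rearranging v = Vmax[S]/(Km+[S]) gives [S] = Km·v/(Vmax − v).
[S] = 12.2 × 142 / (312 − 142) = 1732/170.0 = 10.2 mM.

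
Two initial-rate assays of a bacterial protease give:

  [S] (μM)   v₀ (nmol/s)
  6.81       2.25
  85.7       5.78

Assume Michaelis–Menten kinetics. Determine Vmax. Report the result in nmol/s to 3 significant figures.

6.69 nmol/s

From v = Vmax[S]/(Km+[S]), each point gives Vmax = v(Km+[S])/[S].
Equating: 2.25(Km+6.81)/6.81 = 5.78(Km+85.7)/85.7.
0.3304·Km + 2.25 = 0.06744·Km + 5.78, so (0.3304 − 0.06744)·Km = 5.78 − 2.25.
Km = 3.530/0.2630 = 13.4 μM; then Vmax = 2.25(13.4+6.81)/6.81 = 6.69 nmol/s.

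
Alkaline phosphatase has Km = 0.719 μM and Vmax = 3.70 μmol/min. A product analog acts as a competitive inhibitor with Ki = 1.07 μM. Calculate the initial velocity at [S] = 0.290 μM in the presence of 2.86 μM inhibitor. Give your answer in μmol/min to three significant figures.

α = 1 + [I]/Ki = 1 + 2.86/1.07 = 3.673.
For a competitive inhibitor, Vmax is unchanged and the apparent Km becomes α·Km: Km,app = 2.64 μM, Vmax,app = 3.70 μmol/min.
v = Vmax,app·[S]/(Km,app + [S]) = 3.70 × 0.290/(2.64 + 0.290) = 0.366 μmol/min.

0.366 μmol/min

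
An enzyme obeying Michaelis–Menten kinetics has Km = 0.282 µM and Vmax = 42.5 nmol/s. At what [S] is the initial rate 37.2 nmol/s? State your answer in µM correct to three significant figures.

1.98 µM

The required fractional saturation is v/Vmax = 37.2/42.5 = 0.8753.
Then [S]/(Km+[S]) = 0.8753 ⇒ [S] = 0.282 × 0.8753/(1 − 0.8753) = 1.98 µM.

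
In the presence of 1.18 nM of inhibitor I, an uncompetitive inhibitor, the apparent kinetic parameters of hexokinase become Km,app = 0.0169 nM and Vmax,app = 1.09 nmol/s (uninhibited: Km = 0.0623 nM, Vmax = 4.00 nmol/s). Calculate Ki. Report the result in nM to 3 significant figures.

Uncompetitive: Vmax,app = Vmax/α (and Km,app = Km/α) with α = 1 + [I]/Ki.
α = Vmax/Vmax,app = 4.00/1.09 = 3.670.
Ki = [I]/(α − 1) = 1.18/2.670 = 0.442 nM.

0.442 nM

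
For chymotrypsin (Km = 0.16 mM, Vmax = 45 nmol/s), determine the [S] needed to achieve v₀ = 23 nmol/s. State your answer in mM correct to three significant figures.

0.167 mM

Rearranging v = Vmax[S]/(Km+[S]) gives [S] = Km·v/(Vmax − v).
[S] = 0.16 × 23 / (45 − 23) = 3.680/22.00 = 0.167 mM.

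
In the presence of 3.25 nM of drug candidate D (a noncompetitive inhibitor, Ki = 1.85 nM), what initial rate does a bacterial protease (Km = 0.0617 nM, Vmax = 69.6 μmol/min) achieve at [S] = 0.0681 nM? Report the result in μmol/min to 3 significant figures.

α = 1 + [I]/Ki = 1 + 3.25/1.85 = 2.757.
For a noncompetitive inhibitor, Vmax is reduced to Vmax/α while Km is unchanged: Km,app = 0.0617 nM, Vmax,app = 25.2 μmol/min.
v = Vmax,app·[S]/(Km,app + [S]) = 25.2 × 0.0681/(0.0617 + 0.0681) = 13.2 μmol/min.

13.2 μmol/min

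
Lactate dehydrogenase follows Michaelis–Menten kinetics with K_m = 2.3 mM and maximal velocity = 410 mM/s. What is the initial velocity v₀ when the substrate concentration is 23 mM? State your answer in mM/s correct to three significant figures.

[S]/(Km+[S]) = 23/25.30 = 0.9091, the fractional saturation.
v = 0.9091 × Vmax = 0.9091 × 410 = 373 mM/s.

373 mM/s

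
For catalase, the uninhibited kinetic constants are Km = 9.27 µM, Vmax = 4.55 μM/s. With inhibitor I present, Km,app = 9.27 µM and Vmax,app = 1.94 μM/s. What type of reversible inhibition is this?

Vmax decreases (4.55 → 1.94 μM/s) while Km is unchanged — pure noncompetitive inhibition.

noncompetitive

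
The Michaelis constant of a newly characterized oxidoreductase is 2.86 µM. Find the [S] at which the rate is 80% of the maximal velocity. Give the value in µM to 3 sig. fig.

11.4 µM

v/Vmax = [S]/(Km+[S]) = 0.8, so [S] = Km·0.8/(1 − 0.8) = 2.86 × 4.000.
[S] = 11.4 µM.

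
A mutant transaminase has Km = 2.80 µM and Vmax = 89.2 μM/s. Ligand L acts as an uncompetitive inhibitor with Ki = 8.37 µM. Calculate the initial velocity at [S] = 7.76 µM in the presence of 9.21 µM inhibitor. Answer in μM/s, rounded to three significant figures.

α = 1 + [I]/Ki = 1 + 9.21/8.37 = 2.100.
For an uncompetitive inhibitor, both parameters are divided by α, giving Vmax/α and Km/α: Km,app = 1.33 µM, Vmax,app = 42.5 μM/s.
v = Vmax,app·[S]/(Km,app + [S]) = 42.5 × 7.76/(1.33 + 7.76) = 36.2 μM/s.

36.2 μM/s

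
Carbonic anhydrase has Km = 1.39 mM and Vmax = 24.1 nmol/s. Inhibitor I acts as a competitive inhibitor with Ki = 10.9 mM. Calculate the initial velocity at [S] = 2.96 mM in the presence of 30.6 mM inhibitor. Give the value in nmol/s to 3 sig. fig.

8.64 nmol/s

α = 1 + [I]/Ki = 1 + 30.6/10.9 = 3.807.
For a competitive inhibitor, Vmax is unchanged and the apparent Km becomes α·Km: Km,app = 5.29 mM, Vmax,app = 24.1 nmol/s.
v = Vmax,app·[S]/(Km,app + [S]) = 24.1 × 2.96/(5.29 + 2.96) = 8.64 nmol/s.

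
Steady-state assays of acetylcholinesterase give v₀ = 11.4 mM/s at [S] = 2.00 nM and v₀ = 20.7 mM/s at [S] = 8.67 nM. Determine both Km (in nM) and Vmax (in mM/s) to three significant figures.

In reciprocal form, 1/v = (Km/Vmax)·(1/[S]) + 1/Vmax. The two points give (1/[S], 1/v) = (0.5000, 0.08772) and (0.1153, 0.04831).
Slope = (0.08772 − 0.04831)/(0.5000 − 0.1153) = 0.1025; intercept = 0.08772 − 0.1025×0.5000 = 0.03649.
Vmax = 1/intercept = 27.4 mM/s; Km = slope × Vmax = 0.1025 × 27.4 = 2.81 nM.

Km = 2.81 nM; Vmax = 27.4 mM/s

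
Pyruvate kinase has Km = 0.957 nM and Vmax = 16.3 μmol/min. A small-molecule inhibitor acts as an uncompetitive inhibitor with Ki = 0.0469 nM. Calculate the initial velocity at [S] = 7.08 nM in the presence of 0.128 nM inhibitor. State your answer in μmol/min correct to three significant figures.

With α = 1 + [I]/Ki = 1 + 0.128/0.0469 = 3.729, the uncompetitive rate law is v = (Vmax/α)·[S] / (Km/α + [S]).
v = (16.3/3.729)×7.08 / (0.957/3.729 + 7.08) = 30.95/7.337 = 4.22 μmol/min.

4.22 μmol/min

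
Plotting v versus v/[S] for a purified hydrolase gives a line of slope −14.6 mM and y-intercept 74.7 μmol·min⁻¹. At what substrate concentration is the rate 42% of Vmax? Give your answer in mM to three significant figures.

10.6 mM

The Eadie–Hofstee slope gives Km = 14.6 mM (slope = −Km).
v/Vmax = [S]/(Km+[S]) = 0.42 ⇒ [S] = Km·0.42/(1−0.42) = 14.6 × 0.7241 = 10.6 mM.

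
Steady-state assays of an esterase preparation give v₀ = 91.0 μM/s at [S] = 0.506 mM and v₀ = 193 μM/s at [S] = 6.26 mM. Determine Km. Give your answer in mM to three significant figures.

From v = Vmax[S]/(Km+[S]), each point gives Vmax = v(Km+[S])/[S].
Equating: 91.0(Km+0.506)/0.506 = 193(Km+6.26)/6.26.
179.8·Km + 91.0 = 30.83·Km + 193, so (179.8 − 30.83)·Km = 193 − 91.0.
Km = 102.0/149.0 = 0.685 mM; then Vmax = 91.0(0.685+0.506)/0.506 = 214 μM/s.

0.685 mM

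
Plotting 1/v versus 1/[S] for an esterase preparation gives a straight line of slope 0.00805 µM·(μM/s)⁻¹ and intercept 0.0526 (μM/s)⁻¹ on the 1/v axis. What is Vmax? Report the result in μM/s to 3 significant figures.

The y-intercept of a Lineweaver–Burk plot equals 1/Vmax, so Vmax = 1/0.0526 = 19.0 μM/s.

19.0 μM/s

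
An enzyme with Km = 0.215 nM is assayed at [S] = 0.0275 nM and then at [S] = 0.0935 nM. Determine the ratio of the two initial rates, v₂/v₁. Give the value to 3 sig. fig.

2.67

The fractional saturations are [S]/(Km+[S]) = 0.0275/0.2425 = 0.1134 and 0.0935/0.3085 = 0.3031.
v₂/v₁ is just their ratio: 0.3031/0.1134 = 2.67.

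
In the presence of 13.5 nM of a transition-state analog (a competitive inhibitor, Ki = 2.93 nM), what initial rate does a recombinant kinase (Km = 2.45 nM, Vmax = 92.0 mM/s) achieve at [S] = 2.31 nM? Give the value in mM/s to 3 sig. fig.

13.2 mM/s

α = 1 + [I]/Ki = 1 + 13.5/2.93 = 5.608.
For a competitive inhibitor, Vmax is unchanged and the apparent Km becomes α·Km: Km,app = 13.7 nM, Vmax,app = 92.0 mM/s.
v = Vmax,app·[S]/(Km,app + [S]) = 92.0 × 2.31/(13.7 + 2.31) = 13.2 mM/s.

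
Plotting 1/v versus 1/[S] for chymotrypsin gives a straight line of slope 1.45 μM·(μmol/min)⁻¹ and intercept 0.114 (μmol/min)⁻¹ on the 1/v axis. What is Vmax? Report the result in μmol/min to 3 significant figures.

8.77 μmol/min

The y-intercept of a Lineweaver–Burk plot equals 1/Vmax, so Vmax = 1/0.114 = 8.77 μmol/min.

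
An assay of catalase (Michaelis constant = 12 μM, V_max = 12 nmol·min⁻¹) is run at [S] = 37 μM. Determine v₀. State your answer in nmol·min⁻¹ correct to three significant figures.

[S]/(Km+[S]) = 37/49.00 = 0.7551, the fractional saturation.
v = 0.7551 × Vmax = 0.7551 × 12 = 9.06 nmol·min⁻¹.

9.06 nmol·min⁻¹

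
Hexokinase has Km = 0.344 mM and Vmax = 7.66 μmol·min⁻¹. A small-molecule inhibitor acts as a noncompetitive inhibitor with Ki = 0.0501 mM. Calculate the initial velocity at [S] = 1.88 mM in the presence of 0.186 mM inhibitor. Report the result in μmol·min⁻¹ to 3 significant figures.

α = 1 + [I]/Ki = 1 + 0.186/0.0501 = 4.713.
For a noncompetitive inhibitor, Vmax is reduced to Vmax/α while Km is unchanged: Km,app = 0.344 mM, Vmax,app = 1.63 μmol·min⁻¹.
v = Vmax,app·[S]/(Km,app + [S]) = 1.63 × 1.88/(0.344 + 1.88) = 1.37 μmol·min⁻¹.

1.37 μmol·min⁻¹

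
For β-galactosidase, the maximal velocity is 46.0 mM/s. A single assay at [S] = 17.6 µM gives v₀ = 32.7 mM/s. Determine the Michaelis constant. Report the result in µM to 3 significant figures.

v/Vmax = 32.7/46.0 = 0.7109 = [S]/(Km+[S]).
So Km + [S] = [S]/0.7109 = 24.76 µM, giving Km = 24.76 − 17.6 = 7.16 µM.

7.16 µM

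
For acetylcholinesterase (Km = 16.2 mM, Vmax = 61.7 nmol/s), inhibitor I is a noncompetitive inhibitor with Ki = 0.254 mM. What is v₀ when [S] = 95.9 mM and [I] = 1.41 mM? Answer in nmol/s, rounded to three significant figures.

With α = 1 + [I]/Ki = 1 + 1.41/0.254 = 6.551, the noncompetitive rate law is v = (Vmax/α)·[S] / (Km + [S]).
v = (61.7/6.551)×95.9 / (16.2 + 95.9) = 903.2/112.1 = 8.06 nmol/s.

8.06 nmol/s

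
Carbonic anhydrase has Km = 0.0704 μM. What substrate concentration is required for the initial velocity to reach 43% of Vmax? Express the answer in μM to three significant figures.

v/Vmax = [S]/(Km+[S]) = 0.43, so [S] = Km·0.43/(1 − 0.43) = 0.0704 × 0.7544.
[S] = 0.0531 μM.

0.0531 μM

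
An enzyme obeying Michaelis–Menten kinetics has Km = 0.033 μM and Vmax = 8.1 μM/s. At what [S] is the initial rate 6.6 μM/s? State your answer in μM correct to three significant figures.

0.145 μM

Rearranging v = Vmax[S]/(Km+[S]) gives [S] = Km·v/(Vmax − v).
[S] = 0.033 × 6.6 / (8.1 − 6.6) = 0.2178/1.500 = 0.145 μM.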